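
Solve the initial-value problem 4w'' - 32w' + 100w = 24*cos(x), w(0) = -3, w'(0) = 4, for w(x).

w = -3*sin(x)/40 + 9*cos(x)/40 - 129*cos(3*x)*exp(4*x)/40 + 679*exp(4*x)*sin(3*x)/120

Divide through by 4: w'' - 8w' + 25w = 6*cos(x).
Characteristic equation r² - 8r + 25 = 0 has discriminant (-8)² - 4·(25) = -36 < 0, so r = 4 ± 3i.
Hence w_h = C1*cos(3*x)*exp(4*x) + C2*exp(4*x)*sin(3*x).
Try w_p = A*cos(x) + B*sin(x). Substituting and equating the coefficients of cos(x) and sin(x) gives A = 9/40, B = -3/40, so w_p = -3*sin(x)/40 + 9*cos(x)/40.
General solution: w = -3*sin(x)/40 + 9*cos(x)/40 + C1*cos(3*x)*exp(4*x) + C2*exp(4*x)*sin(3*x).
Apply the initial conditions: w(0) = 9/40 + C1 = -3 and w'(0) = -3/40 + 3*C2 + 4*C1 = 4. Solving gives C1 = -129/40, C2 = 679/120.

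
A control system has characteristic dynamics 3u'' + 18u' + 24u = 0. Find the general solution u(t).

u = C1*exp(-4*t) + C2*exp(-2*t)

Divide through by 3: u'' + 6u' + 8u = 0.
Characteristic equation r² + 6r + 8 = 0 factors as (r + 4)(r + 2) = 0, so r = -4, -2.
Hence u_h = C1*exp(-4*t) + C2*exp(-2*t).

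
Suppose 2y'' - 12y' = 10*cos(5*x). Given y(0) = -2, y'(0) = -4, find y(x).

y = -4/3 - 107*exp(6*x)/183 - 6*sin(5*x)/61 - 5*cos(5*x)/61

Divide through by 2: y'' - 6y' = 5*cos(5*x).
Characteristic equation r² - 6r = 0 factors as (r - 6)r = 0, so r = 6, 0.
Hence y_h = C1*exp(6*x) + C2.
Try y_p = A*cos(5*x) + B*sin(5*x). Substituting and equating the coefficients of cos(5x) and sin(5x) gives A = -5/61, B = -6/61, so y_p = -6*sin(5*x)/61 - 5*cos(5*x)/61.
General solution: y = C2 - 6*sin(5*x)/61 - 5*cos(5*x)/61 + C1*exp(6*x).
Apply the initial conditions: y(0) = -5/61 + C1 + C2 = -2 and y'(0) = -30/61 + 6*C1 = -4. Solving gives C1 = -107/183, C2 = -4/3.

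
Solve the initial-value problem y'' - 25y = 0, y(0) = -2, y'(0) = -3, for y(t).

y = -13*exp(5*t)/10 - 7*exp(-5*t)/10

Characteristic equation r² - 25 = 0 factors as (r - 5)(r + 5) = 0, so r = 5, -5.
Hence y_h = C1*exp(5*t) + C2*exp(-5*t).
Apply the initial conditions: y(0) = C1 + C2 = -2 and y'(0) = -5*C2 + 5*C1 = -3. Solving gives C1 = -13/10, C2 = -7/10.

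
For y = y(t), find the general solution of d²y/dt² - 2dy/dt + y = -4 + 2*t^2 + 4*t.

Characteristic equation r² - 2r + 1 = 0 has discriminant (-2)² - 4·(1) = 0, so r = 1 is a repeated root.
Hence y_h = (C1 + C2*t)*exp(t).
For the particular solution try y_p = A0 + A1*t + A2*t^2. Substituting and matching coefficients of each power of t gives A0 = 16, A1 = 12, A2 = 2, so y_p = 16 + 2*t^2 + 12*t.

y = 16 + 2*t**2 + 12*t + C1*exp(t) + C2*t*exp(t)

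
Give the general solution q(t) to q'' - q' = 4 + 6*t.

Characteristic equation r² - r = 0 factors as (r - 1)r = 0, so r = 1, 0.
Hence q_h = C1*exp(t) + C2.
Since 0 is a characteristic root (multiplicity 1), multiply the polynomial trial by t: try q_p = t*(A0 + A1*t). Substituting and matching coefficients of each power of t gives A0 = -10, A1 = -3, so q_p = -10*t - 3*t^2.

q = C2 - 10*t - 3*t**2 + C1*exp(t)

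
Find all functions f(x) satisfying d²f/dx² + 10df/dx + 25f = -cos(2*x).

f = -21*cos(2*x)/841 - 20*sin(2*x)/841 + C1*exp(-5*x) + C2*x*exp(-5*x)

Characteristic equation r² + 10r + 25 = 0 has discriminant (10)² - 4·(25) = 0, so r = -5 is a repeated root.
Hence f_h = (C1 + C2*x)*exp(-5*x).
Try f_p = A*cos(2*x) + B*sin(2*x). Substituting and equating the coefficients of cos(2x) and sin(2x) gives A = -21/841, B = -20/841, so f_p = -21*cos(2*x)/841 - 20*sin(2*x)/841.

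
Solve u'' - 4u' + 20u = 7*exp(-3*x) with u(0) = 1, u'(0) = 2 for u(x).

u = 7*exp(-3*x)/41 + 34*cos(4*x)*exp(2*x)/41 + 35*exp(2*x)*sin(4*x)/164

Characteristic equation r² - 4r + 20 = 0 has discriminant (-4)² - 4·(20) = -64 < 0, so r = 2 ± 4i.
Hence u_h = C1*cos(4*x)*exp(2*x) + C2*exp(2*x)*sin(4*x).
Try u_p = A*exp(-3*x). Substituting into the equation and dividing by exp(-3*x) gives A = 7/41, so u_p = 7*exp(-3*x)/41.
General solution: u = 7*exp(-3*x)/41 + C1*cos(4*x)*exp(2*x) + C2*exp(2*x)*sin(4*x).
Apply the initial conditions: u(0) = 7/41 + C1 = 1 and u'(0) = -21/41 + 2*C1 + 4*C2 = 2. Solving gives C1 = 34/41, C2 = 35/164.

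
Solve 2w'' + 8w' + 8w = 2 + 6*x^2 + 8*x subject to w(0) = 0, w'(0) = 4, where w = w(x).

Divide through by 2: w'' + 4w' + 4w = 1 + 3*x^2 + 4*x.
Characteristic equation r² + 4r + 4 = 0 has discriminant (4)² - 4·(4) = 0, so r = -2 is a repeated root.
Hence w_h = (C1 + C2*x)*exp(-2*x).
For the particular solution try w_p = A0 + A1*x + A2*x^2. Substituting and matching coefficients of each power of x gives A0 = 3/8, A1 = -1/2, A2 = 3/4, so w_p = 3/8 - x/2 + 3*x^2/4.
General solution: w = 3/8 - x/2 + 3*x^2/4 + C1*exp(-2*x) + C2*x*exp(-2*x).
Apply the initial conditions: w(0) = 3/8 + C1 = 0 and w'(0) = -1/2 + C2 - 2*C1 = 4. Solving gives C1 = -3/8, C2 = 15/4.

w = 3/8 - 3*exp(-2*x)/8 - x/2 + 3*x**2/4 + 15*x*exp(-2*x)/4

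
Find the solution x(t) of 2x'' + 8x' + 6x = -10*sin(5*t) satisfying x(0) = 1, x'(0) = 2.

x = -77*exp(-3*t)/68 + 25*cos(5*t)/221 + 55*sin(5*t)/442 + 105*exp(-t)/52

Divide through by 2: x'' + 4x' + 3x = -5*sin(5*t).
Characteristic equation r² + 4r + 3 = 0 factors as (r + 1)(r + 3) = 0, so r = -1, -3.
Hence x_h = C1*exp(-t) + C2*exp(-3*t).
Try x_p = A*cos(5*t) + B*sin(5*t). Substituting and equating the coefficients of cos(5t) and sin(5t) gives A = 25/221, B = 55/442, so x_p = 25*cos(5*t)/221 + 55*sin(5*t)/442.
General solution: x = 25*cos(5*t)/221 + 55*sin(5*t)/442 + C1*exp(-t) + C2*exp(-3*t).
Apply the initial conditions: x(0) = 25/221 + C1 + C2 = 1 and x'(0) = 275/442 - C1 - 3*C2 = 2. Solving gives C1 = 105/52, C2 = -77/68.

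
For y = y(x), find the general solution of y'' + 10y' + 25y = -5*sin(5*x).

Characteristic equation r² + 10r + 25 = 0 has discriminant (10)² - 4·(25) = 0, so r = -5 is a repeated root.
Hence y_h = (C1 + C2*x)*exp(-5*x).
Try y_p = A*cos(5*x) + B*sin(5*x). Substituting and equating the coefficients of cos(5x) and sin(5x) gives A = 1/10, B = 0, so y_p = cos(5*x)/10.

y = cos(5*x)/10 + C1*exp(-5*x) + C2*x*exp(-5*x)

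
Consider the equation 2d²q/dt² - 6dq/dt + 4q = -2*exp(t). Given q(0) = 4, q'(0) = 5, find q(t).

Divide through by 2: q'' - 3q' + 2q = -exp(t).
Characteristic equation r² - 3r + 2 = 0 factors as (r - 1)(r - 2) = 0, so r = 1, 2.
Hence q_h = C1*exp(t) + C2*exp(2*t).
Since exp(t) solves the homogeneous equation (r = 1 is a root of multiplicity 1), multiply the trial by t. Try q_p = A*t*exp(t). Substituting into the equation and dividing by exp(t) gives A = 1, so q_p = t*exp(t).
General solution: q = C1*exp(t) + C2*exp(2*t) + t*exp(t).
Apply the initial conditions: q(0) = C1 + C2 = 4 and q'(0) = 1 + C1 + 2*C2 = 5. Solving gives C1 = 4, C2 = 0.

q = 4*exp(t) + t*exp(t)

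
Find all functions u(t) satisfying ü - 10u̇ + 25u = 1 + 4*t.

Characteristic equation r² - 10r + 25 = 0 has discriminant (-10)² - 4·(25) = 0, so r = 5 is a repeated root.
Hence u_h = (C1 + C2*t)*exp(5*t).
For the particular solution try u_p = A0 + A1*t. Substituting and matching coefficients of each power of t gives A0 = 13/125, A1 = 4/25, so u_p = 13/125 + 4*t/25.

u = 13/125 + 4*t/25 + C1*exp(5*t) + C2*t*exp(5*t)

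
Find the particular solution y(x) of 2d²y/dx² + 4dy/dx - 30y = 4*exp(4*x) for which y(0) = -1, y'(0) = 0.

Divide through by 2: y'' + 2y' - 15y = 2*exp(4*x).
Characteristic equation r² + 2r - 15 = 0 factors as (r - 3)(r + 5) = 0, so r = 3, -5.
Hence y_h = C1*exp(3*x) + C2*exp(-5*x).
Try y_p = A*exp(4*x). Substituting into the equation and dividing by exp(4*x) gives A = 2/9, so y_p = 2*exp(4*x)/9.
General solution: y = 2*exp(4*x)/9 + C1*exp(3*x) + C2*exp(-5*x).
Apply the initial conditions: y(0) = 2/9 + C1 + C2 = -1 and y'(0) = 8/9 - 5*C2 + 3*C1 = 0. Solving gives C1 = -7/8, C2 = -25/72.

y = -25*exp(-5*x)/72 - 7*exp(3*x)/8 + 2*exp(4*x)/9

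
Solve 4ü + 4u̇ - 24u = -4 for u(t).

u = 1/6 + C1*exp(-3*t) + C2*exp(2*t)

Divide through by 4: u'' + u' - 6u = -1.
Characteristic equation r² + r - 6 = 0 factors as (r + 3)(r - 2) = 0, so r = -3, 2.
Hence u_h = C1*exp(-3*t) + C2*exp(2*t).
For the particular solution try u_p = A0. Substituting and matching coefficients of each power of t gives A0 = 1/6, so u_p = 1/6.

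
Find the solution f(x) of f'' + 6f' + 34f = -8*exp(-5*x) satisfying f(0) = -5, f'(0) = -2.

Characteristic equation r² + 6r + 34 = 0 has discriminant (6)² - 4·(34) = -100 < 0, so r = -3 ± 5i.
Hence f_h = C1*cos(5*x)*exp(-3*x) + C2*exp(-3*x)*sin(5*x).
Try f_p = A*exp(-5*x). Substituting into the equation and dividing by exp(-5*x) gives A = -8/29, so f_p = -8*exp(-5*x)/29.
General solution: f = -8*exp(-5*x)/29 + C1*cos(5*x)*exp(-3*x) + C2*exp(-3*x)*sin(5*x).
Apply the initial conditions: f(0) = -8/29 + C1 = -5 and f'(0) = 40/29 - 3*C1 + 5*C2 = -2. Solving gives C1 = -137/29, C2 = -509/145.

f = -8*exp(-5*x)/29 - 509*exp(-3*x)*sin(5*x)/145 - 137*cos(5*x)*exp(-3*x)/29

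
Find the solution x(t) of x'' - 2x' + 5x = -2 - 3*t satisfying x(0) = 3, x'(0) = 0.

Characteristic equation r² - 2r + 5 = 0 has discriminant (-2)² - 4·(5) = -16 < 0, so r = 1 ± 2i.
Hence x_h = C1*cos(2*t)*exp(t) + C2*exp(t)*sin(2*t).
For the particular solution try x_p = A0 + A1*t. Substituting and matching coefficients of each power of t gives A0 = -16/25, A1 = -3/5, so x_p = -16/25 - 3*t/5.
General solution: x = -16/25 - 3*t/5 + C1*cos(2*t)*exp(t) + C2*exp(t)*sin(2*t).
Apply the initial conditions: x(0) = -16/25 + C1 = 3 and x'(0) = -3/5 + C1 + 2*C2 = 0. Solving gives C1 = 91/25, C2 = -38/25.

x = -16/25 - 3*t/5 - 38*exp(t)*sin(2*t)/25 + 91*cos(2*t)*exp(t)/25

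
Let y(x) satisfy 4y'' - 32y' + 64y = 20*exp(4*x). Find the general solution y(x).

y = C1*exp(4*x) + 5*x**2*exp(4*x)/2 + C2*x*exp(4*x)

Divide through by 4: y'' - 8y' + 16y = 5*exp(4*x).
Characteristic equation r² - 8r + 16 = 0 has discriminant (-8)² - 4·(16) = 0, so r = 4 is a repeated root.
Hence y_h = (C1 + C2*x)*exp(4*x).
Since exp(4*x) solves the homogeneous equation (r = 4 is a root of multiplicity 2), multiply the trial by x^2. Try y_p = A*x^2*exp(4*x). Substituting into the equation and dividing by exp(4*x) gives A = 5/2, so y_p = 5*x^2*exp(4*x)/2.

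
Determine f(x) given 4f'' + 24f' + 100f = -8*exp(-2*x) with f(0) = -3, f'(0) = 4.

f = -2*exp(-2*x)/17 - 83*exp(-3*x)*sin(4*x)/68 - 49*cos(4*x)*exp(-3*x)/17

Divide through by 4: f'' + 6f' + 25f = -2*exp(-2*x).
Characteristic equation r² + 6r + 25 = 0 has discriminant (6)² - 4·(25) = -64 < 0, so r = -3 ± 4i.
Hence f_h = C1*cos(4*x)*exp(-3*x) + C2*exp(-3*x)*sin(4*x).
Try f_p = A*exp(-2*x). Substituting into the equation and dividing by exp(-2*x) gives A = -2/17, so f_p = -2*exp(-2*x)/17.
General solution: f = -2*exp(-2*x)/17 + C1*cos(4*x)*exp(-3*x) + C2*exp(-3*x)*sin(4*x).
Apply the initial conditions: f(0) = -2/17 + C1 = -3 and f'(0) = 4/17 - 3*C1 + 4*C2 = 4. Solving gives C1 = -49/17, C2 = -83/68.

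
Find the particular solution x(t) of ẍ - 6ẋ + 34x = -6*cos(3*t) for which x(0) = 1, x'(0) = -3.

Characteristic equation r² - 6r + 34 = 0 has discriminant (-6)² - 4·(34) = -100 < 0, so r = 3 ± 5i.
Hence x_h = C1*cos(5*t)*exp(3*t) + C2*exp(3*t)*sin(5*t).
Try x_p = A*cos(3*t) + B*sin(3*t). Substituting and equating the coefficients of cos(3t) and sin(3t) gives A = -150/949, B = 108/949, so x_p = -150*cos(3*t)/949 + 108*sin(3*t)/949.
General solution: x = -150*cos(3*t)/949 + 108*sin(3*t)/949 + C1*cos(5*t)*exp(3*t) + C2*exp(3*t)*sin(5*t).
Apply the initial conditions: x(0) = -150/949 + C1 = 1 and x'(0) = 324/949 + 3*C1 + 5*C2 = -3. Solving gives C1 = 1099/949, C2 = -6468/4745.

x = -150*cos(3*t)/949 + 108*sin(3*t)/949 - 6468*exp(3*t)*sin(5*t)/4745 + 1099*cos(5*t)*exp(3*t)/949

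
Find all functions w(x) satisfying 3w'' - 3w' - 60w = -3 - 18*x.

w = 7/200 + 3*x/10 + C1*exp(-4*x) + C2*exp(5*x)

Divide through by 3: w'' - w' - 20w = -1 - 6*x.
Characteristic equation r² - r - 20 = 0 factors as (r + 4)(r - 5) = 0, so r = -4, 5.
Hence w_h = C1*exp(-4*x) + C2*exp(5*x).
For the particular solution try w_p = A0 + A1*x. Substituting and matching coefficients of each power of x gives A0 = 7/200, A1 = 3/10, so w_p = 7/200 + 3*x/10.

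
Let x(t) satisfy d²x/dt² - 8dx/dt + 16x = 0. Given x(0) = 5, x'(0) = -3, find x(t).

Characteristic equation r² - 8r + 16 = 0 has discriminant (-8)² - 4·(16) = 0, so r = 4 is a repeated root.
Hence x_h = (C1 + C2*t)*exp(4*t).
Apply the initial conditions: x(0) = C1 = 5 and x'(0) = C2 + 4*C1 = -3. Solving gives C1 = 5, C2 = -23.

x = 5*exp(4*t) - 23*t*exp(4*t)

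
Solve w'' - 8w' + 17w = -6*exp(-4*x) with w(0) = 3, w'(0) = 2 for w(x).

Characteristic equation r² - 8r + 17 = 0 has discriminant (-8)² - 4·(17) = -4 < 0, so r = 4 ± i.
Hence w_h = C1*cos(x)*exp(4*x) + C2*exp(4*x)*sin(x).
Try w_p = A*exp(-4*x). Substituting into the equation and dividing by exp(-4*x) gives A = -6/65, so w_p = -6*exp(-4*x)/65.
General solution: w = -6*exp(-4*x)/65 + C1*cos(x)*exp(4*x) + C2*exp(4*x)*sin(x).
Apply the initial conditions: w(0) = -6/65 + C1 = 3 and w'(0) = 24/65 + C2 + 4*C1 = 2. Solving gives C1 = 201/65, C2 = -698/65.

w = -6*exp(-4*x)/65 - 698*exp(4*x)*sin(x)/65 + 201*cos(x)*exp(4*x)/65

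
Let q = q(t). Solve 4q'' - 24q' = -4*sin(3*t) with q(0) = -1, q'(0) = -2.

q = -11/18 - 31*exp(6*t)/90 - 2*cos(3*t)/45 + sin(3*t)/45

Divide through by 4: q'' - 6q' = -sin(3*t).
Characteristic equation r² - 6r = 0 factors as (r - 6)r = 0, so r = 6, 0.
Hence q_h = C1*exp(6*t) + C2.
Try q_p = A*cos(3*t) + B*sin(3*t). Substituting and equating the coefficients of cos(3t) and sin(3t) gives A = -2/45, B = 1/45, so q_p = -2*cos(3*t)/45 + sin(3*t)/45.
General solution: q = C2 - 2*cos(3*t)/45 + sin(3*t)/45 + C1*exp(6*t).
Apply the initial conditions: q(0) = -2/45 + C1 + C2 = -1 and q'(0) = 1/15 + 6*C1 = -2. Solving gives C1 = -31/90, C2 = -11/18.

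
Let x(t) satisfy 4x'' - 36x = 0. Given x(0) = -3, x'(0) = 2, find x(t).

Divide through by 4: x'' - 9x = 0.
Characteristic equation r² - 9 = 0 factors as (r - 3)(r + 3) = 0, so r = 3, -3.
Hence x_h = C1*exp(3*t) + C2*exp(-3*t).
Apply the initial conditions: x(0) = C1 + C2 = -3 and x'(0) = -3*C2 + 3*C1 = 2. Solving gives C1 = -7/6, C2 = -11/6.

x = -11*exp(-3*t)/6 - 7*exp(3*t)/6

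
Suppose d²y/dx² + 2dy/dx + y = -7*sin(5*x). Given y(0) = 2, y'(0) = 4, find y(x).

Characteristic equation r² + 2r + 1 = 0 has discriminant (2)² - 4·(1) = 0, so r = -1 is a repeated root.
Hence y_h = (C1 + C2*x)*exp(-x).
Try y_p = A*cos(5*x) + B*sin(5*x). Substituting and equating the coefficients of cos(5x) and sin(5x) gives A = 35/338, B = 42/169, so y_p = 35*cos(5*x)/338 + 42*sin(5*x)/169.
General solution: y = 35*cos(5*x)/338 + 42*sin(5*x)/169 + C1*exp(-x) + C2*x*exp(-x).
Apply the initial conditions: y(0) = 35/338 + C1 = 2 and y'(0) = 210/169 + C2 - C1 = 4. Solving gives C1 = 641/338, C2 = 121/26.

y = 35*cos(5*x)/338 + 42*sin(5*x)/169 + 641*exp(-x)/338 + 121*x*exp(-x)/26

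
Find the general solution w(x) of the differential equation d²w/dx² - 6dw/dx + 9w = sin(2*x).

Characteristic equation r² - 6r + 9 = 0 has discriminant (-6)² - 4·(9) = 0, so r = 3 is a repeated root.
Hence w_h = (C1 + C2*x)*exp(3*x).
Try w_p = A*cos(2*x) + B*sin(2*x). Substituting and equating the coefficients of cos(2x) and sin(2x) gives A = 12/169, B = 5/169, so w_p = 5*sin(2*x)/169 + 12*cos(2*x)/169.

w = 5*sin(2*x)/169 + 12*cos(2*x)/169 + C1*exp(3*x) + C2*x*exp(3*x)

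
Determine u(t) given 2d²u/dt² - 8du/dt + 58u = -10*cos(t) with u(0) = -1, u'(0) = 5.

Divide through by 2: u'' - 4u' + 29u = -5*cos(t).
Characteristic equation r² - 4r + 29 = 0 has discriminant (-4)² - 4·(29) = -100 < 0, so r = 2 ± 5i.
Hence u_h = C1*cos(5*t)*exp(2*t) + C2*exp(2*t)*sin(5*t).
Try u_p = A*cos(t) + B*sin(t). Substituting and equating the coefficients of cos(t) and sin(t) gives A = -7/40, B = 1/40, so u_p = -7*cos(t)/40 + sin(t)/40.
General solution: u = -7*cos(t)/40 + sin(t)/40 + C1*cos(5*t)*exp(2*t) + C2*exp(2*t)*sin(5*t).
Apply the initial conditions: u(0) = -7/40 + C1 = -1 and u'(0) = 1/40 + 2*C1 + 5*C2 = 5. Solving gives C1 = -33/40, C2 = 53/40.

u = -7*cos(t)/40 + sin(t)/40 - 33*cos(5*t)*exp(2*t)/40 + 53*exp(2*t)*sin(5*t)/40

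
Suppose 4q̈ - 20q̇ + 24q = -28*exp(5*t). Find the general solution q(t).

Divide through by 4: q'' - 5q' + 6q = -7*exp(5*t).
Characteristic equation r² - 5r + 6 = 0 factors as (r - 3)(r - 2) = 0, so r = 3, 2.
Hence q_h = C1*exp(3*t) + C2*exp(2*t).
Try q_p = A*exp(5*t). Substituting into the equation and dividing by exp(5*t) gives A = -7/6, so q_p = -7*exp(5*t)/6.

q = -7*exp(5*t)/6 + C1*exp(3*t) + C2*exp(2*t)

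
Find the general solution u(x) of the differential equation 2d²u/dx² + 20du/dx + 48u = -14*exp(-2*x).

Divide through by 2: u'' + 10u' + 24u = -7*exp(-2*x).
Characteristic equation r² + 10r + 24 = 0 factors as (r + 6)(r + 4) = 0, so r = -6, -4.
Hence u_h = C1*exp(-6*x) + C2*exp(-4*x).
Try u_p = A*exp(-2*x). Substituting into the equation and dividing by exp(-2*x) gives A = -7/8, so u_p = -7*exp(-2*x)/8.

u = -7*exp(-2*x)/8 + C1*exp(-6*x) + C2*exp(-4*x)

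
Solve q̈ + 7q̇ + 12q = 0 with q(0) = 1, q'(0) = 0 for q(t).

q = -3*exp(-4*t) + 4*exp(-3*t)

Characteristic equation r² + 7r + 12 = 0 factors as (r + 4)(r + 3) = 0, so r = -4, -3.
Hence q_h = C1*exp(-4*t) + C2*exp(-3*t).
Apply the initial conditions: q(0) = C1 + C2 = 1 and q'(0) = -4*C1 - 3*C2 = 0. Solving gives C1 = -3, C2 = 4.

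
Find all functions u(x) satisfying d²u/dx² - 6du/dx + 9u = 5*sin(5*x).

u = -20*sin(5*x)/289 + 75*cos(5*x)/578 + C1*exp(3*x) + C2*x*exp(3*x)

Characteristic equation r² - 6r + 9 = 0 has discriminant (-6)² - 4·(9) = 0, so r = 3 is a repeated root.
Hence u_h = (C1 + C2*x)*exp(3*x).
Try u_p = A*cos(5*x) + B*sin(5*x). Substituting and equating the coefficients of cos(5x) and sin(5x) gives A = 75/578, B = -20/289, so u_p = -20*sin(5*x)/289 + 75*cos(5*x)/578.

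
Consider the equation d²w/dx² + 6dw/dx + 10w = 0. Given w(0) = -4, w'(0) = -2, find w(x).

w = -14*exp(-3*x)*sin(x) - 4*cos(x)*exp(-3*x)

Characteristic equation r² + 6r + 10 = 0 has discriminant (6)² - 4·(10) = -4 < 0, so r = -3 ± i.
Hence w_h = C1*cos(x)*exp(-3*x) + C2*exp(-3*x)*sin(x).
Apply the initial conditions: w(0) = C1 = -4 and w'(0) = C2 - 3*C1 = -2. Solving gives C1 = -4, C2 = -14.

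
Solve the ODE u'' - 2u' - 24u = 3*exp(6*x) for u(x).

Characteristic equation r² - 2r - 24 = 0 factors as (r - 6)(r + 4) = 0, so r = 6, -4.
Hence u_h = C1*exp(6*x) + C2*exp(-4*x).
Since exp(6*x) solves the homogeneous equation (r = 6 is a root of multiplicity 1), multiply the trial by x. Try u_p = A*x*exp(6*x). Substituting into the equation and dividing by exp(6*x) gives A = 3/10, so u_p = 3*x*exp(6*x)/10.

u = C1*exp(6*x) + C2*exp(-4*x) + 3*x*exp(6*x)/10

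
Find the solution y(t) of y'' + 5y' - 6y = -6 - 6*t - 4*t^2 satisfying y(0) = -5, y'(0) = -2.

Characteristic equation r² + 5r - 6 = 0 factors as (r - 1)(r + 6) = 0, so r = 1, -6.
Hence y_h = C1*exp(t) + C2*exp(-6*t).
For the particular solution try y_p = A0 + A1*t + A2*t^2. Substituting and matching coefficients of each power of t gives A0 = 161/54, A1 = 19/9, A2 = 2/3, so y_p = 161/54 + 2*t^2/3 + 19*t/9.
General solution: y = 161/54 + 2*t^2/3 + 19*t/9 + C1*exp(t) + C2*exp(-6*t).
Apply the initial conditions: y(0) = 161/54 + C1 + C2 = -5 and y'(0) = 19/9 + C1 - 6*C2 = -2. Solving gives C1 = -52/7, C2 = -209/378.

y = 161/54 - 209*exp(-6*t)/378 - 52*exp(t)/7 + 2*t**2/3 + 19*t/9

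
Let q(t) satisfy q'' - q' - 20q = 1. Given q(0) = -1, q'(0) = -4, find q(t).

q = -1/20 - 13*exp(5*t)/15 - exp(-4*t)/12

Characteristic equation r² - r - 20 = 0 factors as (r + 4)(r - 5) = 0, so r = -4, 5.
Hence q_h = C1*exp(-4*t) + C2*exp(5*t).
For the particular solution try q_p = A0. Substituting and matching coefficients of each power of t gives A0 = -1/20, so q_p = -1/20.
General solution: q = -1/20 + C1*exp(-4*t) + C2*exp(5*t).
Apply the initial conditions: q(0) = -1/20 + C1 + C2 = -1 and q'(0) = -4*C1 + 5*C2 = -4. Solving gives C1 = -1/12, C2 = -13/15.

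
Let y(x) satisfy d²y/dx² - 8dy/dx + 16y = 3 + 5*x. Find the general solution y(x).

y = 11/32 + 5*x/16 + C1*exp(4*x) + C2*x*exp(4*x)

Characteristic equation r² - 8r + 16 = 0 has discriminant (-8)² - 4·(16) = 0, so r = 4 is a repeated root.
Hence y_h = (C1 + C2*x)*exp(4*x).
For the particular solution try y_p = A0 + A1*x. Substituting and matching coefficients of each power of x gives A0 = 11/32, A1 = 5/16, so y_p = 11/32 + 5*x/16.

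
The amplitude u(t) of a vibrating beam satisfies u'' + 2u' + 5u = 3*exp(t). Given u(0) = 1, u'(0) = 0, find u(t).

u = 3*exp(t)/8 + exp(-t)*sin(2*t)/8 + 5*cos(2*t)*exp(-t)/8

Characteristic equation r² + 2r + 5 = 0 has discriminant (2)² - 4·(5) = -16 < 0, so r = -1 ± 2i.
Hence u_h = C1*cos(2*t)*exp(-t) + C2*exp(-t)*sin(2*t).
Try u_p = A*exp(t). Substituting into the equation and dividing by exp(t) gives A = 3/8, so u_p = 3*exp(t)/8.
General solution: u = 3*exp(t)/8 + C1*cos(2*t)*exp(-t) + C2*exp(-t)*sin(2*t).
Apply the initial conditions: u(0) = 3/8 + C1 = 1 and u'(0) = 3/8 - C1 + 2*C2 = 0. Solving gives C1 = 5/8, C2 = 1/8.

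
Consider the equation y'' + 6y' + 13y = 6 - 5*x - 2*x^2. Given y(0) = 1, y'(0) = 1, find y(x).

y = 1312/2197 - 41*x/169 - 2*x**2/13 + 885*cos(2*x)*exp(-3*x)/2197 + 5385*exp(-3*x)*sin(2*x)/4394

Characteristic equation r² + 6r + 13 = 0 has discriminant (6)² - 4·(13) = -16 < 0, so r = -3 ± 2i.
Hence y_h = C1*cos(2*x)*exp(-3*x) + C2*exp(-3*x)*sin(2*x).
For the particular solution try y_p = A0 + A1*x + A2*x^2. Substituting and matching coefficients of each power of x gives A0 = 1312/2197, A1 = -41/169, A2 = -2/13, so y_p = 1312/2197 - 41*x/169 - 2*x^2/13.
General solution: y = 1312/2197 - 41*x/169 - 2*x^2/13 + C1*cos(2*x)*exp(-3*x) + C2*exp(-3*x)*sin(2*x).
Apply the initial conditions: y(0) = 1312/2197 + C1 = 1 and y'(0) = -41/169 - 3*C1 + 2*C2 = 1. Solving gives C1 = 885/2197, C2 = 5385/4394.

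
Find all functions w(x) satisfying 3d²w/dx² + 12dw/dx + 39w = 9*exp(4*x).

w = exp(4*x)/15 + C1*cos(3*x)*exp(-2*x) + C2*exp(-2*x)*sin(3*x)

Divide through by 3: w'' + 4w' + 13w = 3*exp(4*x).
Characteristic equation r² + 4r + 13 = 0 has discriminant (4)² - 4·(13) = -36 < 0, so r = -2 ± 3i.
Hence w_h = C1*cos(3*x)*exp(-2*x) + C2*exp(-2*x)*sin(3*x).
Try w_p = A*exp(4*x). Substituting into the equation and dividing by exp(4*x) gives A = 1/15, so w_p = exp(4*x)/15.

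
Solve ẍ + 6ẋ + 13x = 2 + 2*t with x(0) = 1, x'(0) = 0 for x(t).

Characteristic equation r² + 6r + 13 = 0 has discriminant (6)² - 4·(13) = -16 < 0, so r = -3 ± 2i.
Hence x_h = C1*cos(2*t)*exp(-3*t) + C2*exp(-3*t)*sin(2*t).
For the particular solution try x_p = A0 + A1*t. Substituting and matching coefficients of each power of t gives A0 = 14/169, A1 = 2/13, so x_p = 14/169 + 2*t/13.
General solution: x = 14/169 + 2*t/13 + C1*cos(2*t)*exp(-3*t) + C2*exp(-3*t)*sin(2*t).
Apply the initial conditions: x(0) = 14/169 + C1 = 1 and x'(0) = 2/13 - 3*C1 + 2*C2 = 0. Solving gives C1 = 155/169, C2 = 439/338.

x = 14/169 + 2*t/13 + 155*cos(2*t)*exp(-3*t)/169 + 439*exp(-3*t)*sin(2*t)/338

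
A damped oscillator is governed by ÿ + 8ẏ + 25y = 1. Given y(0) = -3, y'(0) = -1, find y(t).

Characteristic equation r² + 8r + 25 = 0 has discriminant (8)² - 4·(25) = -36 < 0, so r = -4 ± 3i.
Hence y_h = C1*cos(3*t)*exp(-4*t) + C2*exp(-4*t)*sin(3*t).
For the particular solution try y_p = A0. Substituting and matching coefficients of each power of t gives A0 = 1/25, so y_p = 1/25.
General solution: y = 1/25 + C1*cos(3*t)*exp(-4*t) + C2*exp(-4*t)*sin(3*t).
Apply the initial conditions: y(0) = 1/25 + C1 = -3 and y'(0) = -4*C1 + 3*C2 = -1. Solving gives C1 = -76/25, C2 = -329/75.

y = 1/25 - 329*exp(-4*t)*sin(3*t)/75 - 76*cos(3*t)*exp(-4*t)/25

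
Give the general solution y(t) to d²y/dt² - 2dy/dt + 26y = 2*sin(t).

y = 4*cos(t)/629 + 50*sin(t)/629 + C1*cos(5*t)*exp(t) + C2*exp(t)*sin(5*t)

Characteristic equation r² - 2r + 26 = 0 has discriminant (-2)² - 4·(26) = -100 < 0, so r = 1 ± 5i.
Hence y_h = C1*cos(5*t)*exp(t) + C2*exp(t)*sin(5*t).
Try y_p = A*cos(t) + B*sin(t). Substituting and equating the coefficients of cos(t) and sin(t) gives A = 4/629, B = 50/629, so y_p = 4*cos(t)/629 + 50*sin(t)/629.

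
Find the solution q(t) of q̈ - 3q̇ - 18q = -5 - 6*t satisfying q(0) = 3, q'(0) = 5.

Characteristic equation r² - 3r - 18 = 0 factors as (r + 3)(r - 6) = 0, so r = -3, 6.
Hence q_h = C1*exp(-3*t) + C2*exp(6*t).
For the particular solution try q_p = A0 + A1*t. Substituting and matching coefficients of each power of t gives A0 = 2/9, A1 = 1/3, so q_p = 2/9 + t/3.
General solution: q = 2/9 + t/3 + C1*exp(-3*t) + C2*exp(6*t).
Apply the initial conditions: q(0) = 2/9 + C1 + C2 = 3 and q'(0) = 1/3 - 3*C1 + 6*C2 = 5. Solving gives C1 = 4/3, C2 = 13/9.

q = 2/9 + t/3 + 4*exp(-3*t)/3 + 13*exp(6*t)/9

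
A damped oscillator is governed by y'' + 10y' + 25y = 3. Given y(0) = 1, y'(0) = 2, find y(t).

y = 3/25 + 22*exp(-5*t)/25 + 32*t*exp(-5*t)/5

Characteristic equation r² + 10r + 25 = 0 has discriminant (10)² - 4·(25) = 0, so r = -5 is a repeated root.
Hence y_h = (C1 + C2*t)*exp(-5*t).
For the particular solution try y_p = A0. Substituting and matching coefficients of each power of t gives A0 = 3/25, so y_p = 3/25.
General solution: y = 3/25 + C1*exp(-5*t) + C2*t*exp(-5*t).
Apply the initial conditions: y(0) = 3/25 + C1 = 1 and y'(0) = C2 - 5*C1 = 2. Solving gives C1 = 22/25, C2 = 32/5.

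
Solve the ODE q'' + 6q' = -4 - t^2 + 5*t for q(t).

Characteristic equation r² + 6r = 0 factors as (r + 6)r = 0, so r = -6, 0.
Hence q_h = C1*exp(-6*t) + C2.
Since 0 is a characteristic root (multiplicity 1), multiply the polynomial trial by t: try q_p = t*(A0 + A1*t + A2*t^2). Substituting and matching coefficients of each power of t gives A0 = -22/27, A1 = 4/9, A2 = -1/18, so q_p = -22*t/27 - t^3/18 + 4*t^2/9.

q = C2 - 22*t/27 - t**3/18 + 4*t**2/9 + C1*exp(-6*t)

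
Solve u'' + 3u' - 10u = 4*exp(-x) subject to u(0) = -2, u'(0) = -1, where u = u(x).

u = -29*exp(2*x)/21 - 2*exp(-5*x)/7 - exp(-x)/3

Characteristic equation r² + 3r - 10 = 0 factors as (r - 2)(r + 5) = 0, so r = 2, -5.
Hence u_h = C1*exp(2*x) + C2*exp(-5*x).
Try u_p = A*exp(-x). Substituting into the equation and dividing by exp(-x) gives A = -1/3, so u_p = -exp(-x)/3.
General solution: u = -exp(-x)/3 + C1*exp(2*x) + C2*exp(-5*x).
Apply the initial conditions: u(0) = -1/3 + C1 + C2 = -2 and u'(0) = 1/3 - 5*C2 + 2*C1 = -1. Solving gives C1 = -29/21, C2 = -2/7.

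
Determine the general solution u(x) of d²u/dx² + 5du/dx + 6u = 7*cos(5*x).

u = -133*cos(5*x)/986 + 175*sin(5*x)/986 + C1*exp(-3*x) + C2*exp(-2*x)

Characteristic equation r² + 5r + 6 = 0 factors as (r + 3)(r + 2) = 0, so r = -3, -2.
Hence u_h = C1*exp(-3*x) + C2*exp(-2*x).
Try u_p = A*cos(5*x) + B*sin(5*x). Substituting and equating the coefficients of cos(5x) and sin(5x) gives A = -133/986, B = 175/986, so u_p = -133*cos(5*x)/986 + 175*sin(5*x)/986.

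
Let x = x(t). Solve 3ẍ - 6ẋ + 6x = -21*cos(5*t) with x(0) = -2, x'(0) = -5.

Divide through by 3: x'' - 2x' + 2x = -7*cos(5*t).
Characteristic equation r² - 2r + 2 = 0 has discriminant (-2)² - 4·(2) = -4 < 0, so r = 1 ± i.
Hence x_h = C1*cos(t)*exp(t) + C2*exp(t)*sin(t).
Try x_p = A*cos(5*t) + B*sin(5*t). Substituting and equating the coefficients of cos(5t) and sin(5t) gives A = 161/629, B = 70/629, so x_p = 70*sin(5*t)/629 + 161*cos(5*t)/629.
General solution: x = 70*sin(5*t)/629 + 161*cos(5*t)/629 + C1*cos(t)*exp(t) + C2*exp(t)*sin(t).
Apply the initial conditions: x(0) = 161/629 + C1 = -2 and x'(0) = 350/629 + C1 + C2 = -5. Solving gives C1 = -1419/629, C2 = -2076/629.

x = 70*sin(5*t)/629 + 161*cos(5*t)/629 - 2076*exp(t)*sin(t)/629 - 1419*cos(t)*exp(t)/629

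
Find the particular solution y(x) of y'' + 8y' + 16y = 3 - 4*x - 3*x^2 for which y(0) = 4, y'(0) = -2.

Characteristic equation r² + 8r + 16 = 0 has discriminant (8)² - 4·(16) = 0, so r = -4 is a repeated root.
Hence y_h = (C1 + C2*x)*exp(-4*x).
For the particular solution try y_p = A0 + A1*x + A2*x^2. Substituting and matching coefficients of each power of x gives A0 = 31/128, A1 = -1/16, A2 = -3/16, so y_p = 31/128 - 3*x^2/16 - x/16.
General solution: y = 31/128 - 3*x^2/16 - x/16 + C1*exp(-4*x) + C2*x*exp(-4*x).
Apply the initial conditions: y(0) = 31/128 + C1 = 4 and y'(0) = -1/16 + C2 - 4*C1 = -2. Solving gives C1 = 481/128, C2 = 419/32.

y = 31/128 - 3*x**2/16 - x/16 + 481*exp(-4*x)/128 + 419*x*exp(-4*x)/32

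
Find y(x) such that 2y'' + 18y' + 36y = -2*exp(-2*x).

y = -exp(-2*x)/4 + C1*exp(-6*x) + C2*exp(-3*x)

Divide through by 2: y'' + 9y' + 18y = -exp(-2*x).
Characteristic equation r² + 9r + 18 = 0 factors as (r + 6)(r + 3) = 0, so r = -6, -3.
Hence y_h = C1*exp(-6*x) + C2*exp(-3*x).
Try y_p = A*exp(-2*x). Substituting into the equation and dividing by exp(-2*x) gives A = -1/4, so y_p = -exp(-2*x)/4.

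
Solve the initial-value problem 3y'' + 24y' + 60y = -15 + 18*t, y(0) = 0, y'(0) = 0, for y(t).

y = -37/100 + 3*t/10 + 37*cos(2*t)*exp(-4*t)/100 + 59*exp(-4*t)*sin(2*t)/100

Divide through by 3: y'' + 8y' + 20y = -5 + 6*t.
Characteristic equation r² + 8r + 20 = 0 has discriminant (8)² - 4·(20) = -16 < 0, so r = -4 ± 2i.
Hence y_h = C1*cos(2*t)*exp(-4*t) + C2*exp(-4*t)*sin(2*t).
For the particular solution try y_p = A0 + A1*t. Substituting and matching coefficients of each power of t gives A0 = -37/100, A1 = 3/10, so y_p = -37/100 + 3*t/10.
General solution: y = -37/100 + 3*t/10 + C1*cos(2*t)*exp(-4*t) + C2*exp(-4*t)*sin(2*t).
Apply the initial conditions: y(0) = -37/100 + C1 = 0 and y'(0) = 3/10 - 4*C1 + 2*C2 = 0. Solving gives C1 = 37/100, C2 = 59/100.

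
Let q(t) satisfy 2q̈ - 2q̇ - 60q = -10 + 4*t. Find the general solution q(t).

q = 38/225 - t/15 + C1*exp(6*t) + C2*exp(-5*t)

Divide through by 2: q'' - q' - 30q = -5 + 2*t.
Characteristic equation r² - r - 30 = 0 factors as (r - 6)(r + 5) = 0, so r = 6, -5.
Hence q_h = C1*exp(6*t) + C2*exp(-5*t).
For the particular solution try q_p = A0 + A1*t. Substituting and matching coefficients of each power of t gives A0 = 38/225, A1 = -1/15, so q_p = 38/225 - t/15.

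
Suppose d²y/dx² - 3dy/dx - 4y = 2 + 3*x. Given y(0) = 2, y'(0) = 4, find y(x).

Characteristic equation r² - 3r - 4 = 0 factors as (r + 1)(r - 4) = 0, so r = -1, 4.
Hence y_h = C1*exp(-x) + C2*exp(4*x).
For the particular solution try y_p = A0 + A1*x. Substituting and matching coefficients of each power of x gives A0 = 1/16, A1 = -3/4, so y_p = 1/16 - 3*x/4.
General solution: y = 1/16 - 3*x/4 + C1*exp(-x) + C2*exp(4*x).
Apply the initial conditions: y(0) = 1/16 + C1 + C2 = 2 and y'(0) = -3/4 - C1 + 4*C2 = 4. Solving gives C1 = 3/5, C2 = 107/80.

y = 1/16 - 3*x/4 + 3*exp(-x)/5 + 107*exp(4*x)/80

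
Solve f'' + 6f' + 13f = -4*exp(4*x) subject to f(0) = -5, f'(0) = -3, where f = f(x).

f = -4*exp(4*x)/53 - 463*exp(-3*x)*sin(2*x)/53 - 261*cos(2*x)*exp(-3*x)/53

Characteristic equation r² + 6r + 13 = 0 has discriminant (6)² - 4·(13) = -16 < 0, so r = -3 ± 2i.
Hence f_h = C1*cos(2*x)*exp(-3*x) + C2*exp(-3*x)*sin(2*x).
Try f_p = A*exp(4*x). Substituting into the equation and dividing by exp(4*x) gives A = -4/53, so f_p = -4*exp(4*x)/53.
General solution: f = -4*exp(4*x)/53 + C1*cos(2*x)*exp(-3*x) + C2*exp(-3*x)*sin(2*x).
Apply the initial conditions: f(0) = -4/53 + C1 = -5 and f'(0) = -16/53 - 3*C1 + 2*C2 = -3. Solving gives C1 = -261/53, C2 = -463/53.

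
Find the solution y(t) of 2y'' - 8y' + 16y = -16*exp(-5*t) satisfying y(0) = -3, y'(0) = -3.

y = -8*exp(-5*t)/53 - 151*cos(2*t)*exp(2*t)/53 + 103*exp(2*t)*sin(2*t)/106

Divide through by 2: y'' - 4y' + 8y = -8*exp(-5*t).
Characteristic equation r² - 4r + 8 = 0 has discriminant (-4)² - 4·(8) = -16 < 0, so r = 2 ± 2i.
Hence y_h = C1*cos(2*t)*exp(2*t) + C2*exp(2*t)*sin(2*t).
Try y_p = A*exp(-5*t). Substituting into the equation and dividing by exp(-5*t) gives A = -8/53, so y_p = -8*exp(-5*t)/53.
General solution: y = -8*exp(-5*t)/53 + C1*cos(2*t)*exp(2*t) + C2*exp(2*t)*sin(2*t).
Apply the initial conditions: y(0) = -8/53 + C1 = -3 and y'(0) = 40/53 + 2*C1 + 2*C2 = -3. Solving gives C1 = -151/53, C2 = 103/106.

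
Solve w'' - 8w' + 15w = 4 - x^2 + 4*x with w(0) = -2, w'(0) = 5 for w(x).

Characteristic equation r² - 8r + 15 = 0 factors as (r - 5)(r - 3) = 0, so r = 5, 3.
Hence w_h = C1*exp(5*x) + C2*exp(3*x).
For the particular solution try w_p = A0 + A1*x + A2*x^2. Substituting and matching coefficients of each power of x gives A0 = 1282/3375, A1 = 44/225, A2 = -1/15, so w_p = 1282/3375 - x^2/15 + 44*x/225.
General solution: w = 1282/3375 - x^2/15 + 44*x/225 + C1*exp(5*x) + C2*exp(3*x).
Apply the initial conditions: w(0) = 1282/3375 + C1 + C2 = -2 and w'(0) = 44/225 + 3*C2 + 5*C1 = 5. Solving gives C1 = 1493/250, C2 = -451/54.

w = 1282/3375 - 451*exp(3*x)/54 - x**2/15 + 44*x/225 + 1493*exp(5*x)/250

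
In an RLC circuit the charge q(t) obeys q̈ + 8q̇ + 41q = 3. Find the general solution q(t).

q = 3/41 + C1*cos(5*t)*exp(-4*t) + C2*exp(-4*t)*sin(5*t)

Characteristic equation r² + 8r + 41 = 0 has discriminant (8)² - 4·(41) = -100 < 0, so r = -4 ± 5i.
Hence q_h = C1*cos(5*t)*exp(-4*t) + C2*exp(-4*t)*sin(5*t).
For the particular solution try q_p = A0. Substituting and matching coefficients of each power of t gives A0 = 3/41, so q_p = 3/41.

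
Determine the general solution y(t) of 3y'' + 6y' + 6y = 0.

y = C1*cos(t)*exp(-t) + C2*exp(-t)*sin(t)

Divide through by 3: y'' + 2y' + 2y = 0.
Characteristic equation r² + 2r + 2 = 0 has discriminant (2)² - 4·(2) = -4 < 0, so r = -1 ± i.
Hence y_h = C1*cos(t)*exp(-t) + C2*exp(-t)*sin(t).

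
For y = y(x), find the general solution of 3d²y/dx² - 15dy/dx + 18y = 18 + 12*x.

Divide through by 3: y'' - 5y' + 6y = 6 + 4*x.
Characteristic equation r² - 5r + 6 = 0 factors as (r - 3)(r - 2) = 0, so r = 3, 2.
Hence y_h = C1*exp(3*x) + C2*exp(2*x).
For the particular solution try y_p = A0 + A1*x. Substituting and matching coefficients of each power of x gives A0 = 14/9, A1 = 2/3, so y_p = 14/9 + 2*x/3.

y = 14/9 + 2*x/3 + C1*exp(3*x) + C2*exp(2*x)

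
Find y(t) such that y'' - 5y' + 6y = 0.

Characteristic equation r² - 5r + 6 = 0 factors as (r - 2)(r - 3) = 0, so r = 2, 3.
Hence y_h = C1*exp(2*t) + C2*exp(3*t).

y = C1*exp(2*t) + C2*exp(3*t)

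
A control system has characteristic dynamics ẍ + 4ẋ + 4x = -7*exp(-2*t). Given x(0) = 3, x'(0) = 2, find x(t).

Characteristic equation r² + 4r + 4 = 0 has discriminant (4)² - 4·(4) = 0, so r = -2 is a repeated root.
Hence x_h = (C1 + C2*t)*exp(-2*t).
Since exp(-2*t) solves the homogeneous equation (r = -2 is a root of multiplicity 2), multiply the trial by t^2. Try x_p = A*t^2*exp(-2*t). Substituting into the equation and dividing by exp(-2*t) gives A = -7/2, so x_p = -7*t^2*exp(-2*t)/2.
General solution: x = C1*exp(-2*t) - 7*t^2*exp(-2*t)/2 + C2*t*exp(-2*t).
Apply the initial conditions: x(0) = C1 = 3 and x'(0) = C2 - 2*C1 = 2. Solving gives C1 = 3, C2 = 8.

x = 3*exp(-2*t) + 8*t*exp(-2*t) - 7*t**2*exp(-2*t)/2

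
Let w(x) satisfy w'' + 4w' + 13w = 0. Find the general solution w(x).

w = C1*cos(3*x)*exp(-2*x) + C2*exp(-2*x)*sin(3*x)

Characteristic equation r² + 4r + 13 = 0 has discriminant (4)² - 4·(13) = -36 < 0, so r = -2 ± 3i.
Hence w_h = C1*cos(3*x)*exp(-2*x) + C2*exp(-2*x)*sin(3*x).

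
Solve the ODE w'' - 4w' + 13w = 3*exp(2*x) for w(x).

Characteristic equation r² - 4r + 13 = 0 has discriminant (-4)² - 4·(13) = -36 < 0, so r = 2 ± 3i.
Hence w_h = C1*cos(3*x)*exp(2*x) + C2*exp(2*x)*sin(3*x).
Try w_p = A*exp(2*x). Substituting into the equation and dividing by exp(2*x) gives A = 1/3, so w_p = exp(2*x)/3.

w = exp(2*x)/3 + C1*cos(3*x)*exp(2*x) + C2*exp(2*x)*sin(3*x)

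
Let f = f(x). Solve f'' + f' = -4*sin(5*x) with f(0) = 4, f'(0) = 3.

f = 31/5 - 29*exp(-x)/13 + 2*sin(5*x)/13 + 2*cos(5*x)/65

Characteristic equation r² + r = 0 factors as (r + 1)r = 0, so r = -1, 0.
Hence f_h = C1*exp(-x) + C2.
Try f_p = A*cos(5*x) + B*sin(5*x). Substituting and equating the coefficients of cos(5x) and sin(5x) gives A = 2/65, B = 2/13, so f_p = 2*sin(5*x)/13 + 2*cos(5*x)/65.
General solution: f = C2 + 2*sin(5*x)/13 + 2*cos(5*x)/65 + C1*exp(-x).
Apply the initial conditions: f(0) = 2/65 + C1 + C2 = 4 and f'(0) = 10/13 - C1 = 3. Solving gives C1 = -29/13, C2 = 31/5.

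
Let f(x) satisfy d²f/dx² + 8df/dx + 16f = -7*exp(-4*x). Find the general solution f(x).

f = C1*exp(-4*x) - 7*x**2*exp(-4*x)/2 + C2*x*exp(-4*x)

Characteristic equation r² + 8r + 16 = 0 has discriminant (8)² - 4·(16) = 0, so r = -4 is a repeated root.
Hence f_h = (C1 + C2*x)*exp(-4*x).
Since exp(-4*x) solves the homogeneous equation (r = -4 is a root of multiplicity 2), multiply the trial by x^2. Try f_p = A*x^2*exp(-4*x). Substituting into the equation and dividing by exp(-4*x) gives A = -7/2, so f_p = -7*x^2*exp(-4*x)/2.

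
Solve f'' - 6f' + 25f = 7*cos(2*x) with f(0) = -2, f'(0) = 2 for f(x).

f = -28*sin(2*x)/195 + 49*cos(2*x)/195 - 439*cos(4*x)*exp(3*x)/195 + 1763*exp(3*x)*sin(4*x)/780

Characteristic equation r² - 6r + 25 = 0 has discriminant (-6)² - 4·(25) = -64 < 0, so r = 3 ± 4i.
Hence f_h = C1*cos(4*x)*exp(3*x) + C2*exp(3*x)*sin(4*x).
Try f_p = A*cos(2*x) + B*sin(2*x). Substituting and equating the coefficients of cos(2x) and sin(2x) gives A = 49/195, B = -28/195, so f_p = -28*sin(2*x)/195 + 49*cos(2*x)/195.
General solution: f = -28*sin(2*x)/195 + 49*cos(2*x)/195 + C1*cos(4*x)*exp(3*x) + C2*exp(3*x)*sin(4*x).
Apply the initial conditions: f(0) = 49/195 + C1 = -2 and f'(0) = -56/195 + 3*C1 + 4*C2 = 2. Solving gives C1 = -439/195, C2 = 1763/780.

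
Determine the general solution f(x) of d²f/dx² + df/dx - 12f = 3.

Characteristic equation r² + r - 12 = 0 factors as (r - 3)(r + 4) = 0, so r = 3, -4.
Hence f_h = C1*exp(3*x) + C2*exp(-4*x).
For the particular solution try f_p = A0. Substituting and matching coefficients of each power of x gives A0 = -1/4, so f_p = -1/4.

f = -1/4 + C1*exp(3*x) + C2*exp(-4*x)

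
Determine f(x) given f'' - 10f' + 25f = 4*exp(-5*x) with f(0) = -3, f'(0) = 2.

Characteristic equation r² - 10r + 25 = 0 has discriminant (-10)² - 4·(25) = 0, so r = 5 is a repeated root.
Hence f_h = (C1 + C2*x)*exp(5*x).
Try f_p = A*exp(-5*x). Substituting into the equation and dividing by exp(-5*x) gives A = 1/25, so f_p = exp(-5*x)/25.
General solution: f = exp(-5*x)/25 + C1*exp(5*x) + C2*x*exp(5*x).
Apply the initial conditions: f(0) = 1/25 + C1 = -3 and f'(0) = -1/5 + C2 + 5*C1 = 2. Solving gives C1 = -76/25, C2 = 87/5.

f = -76*exp(5*x)/25 + exp(-5*x)/25 + 87*x*exp(5*x)/5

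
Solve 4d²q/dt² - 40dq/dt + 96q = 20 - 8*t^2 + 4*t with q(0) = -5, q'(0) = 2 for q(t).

Divide through by 4: q'' - 10q' + 24q = 5 + t - 2*t^2.
Characteristic equation r² - 10r + 24 = 0 factors as (r - 4)(r - 6) = 0, so r = 4, 6.
Hence q_h = C1*exp(4*t) + C2*exp(6*t).
For the particular solution try q_p = A0 + A1*t + A2*t^2. Substituting and matching coefficients of each power of t gives A0 = 11/54, A1 = -1/36, A2 = -1/12, so q_p = 11/54 - t^2/12 - t/36.
General solution: q = 11/54 - t^2/12 - t/36 + C1*exp(4*t) + C2*exp(6*t).
Apply the initial conditions: q(0) = 11/54 + C1 + C2 = -5 and q'(0) = -1/36 + 4*C1 + 6*C2 = 2. Solving gives C1 = -133/8, C2 = 2467/216.

q = 11/54 - 133*exp(4*t)/8 - t**2/12 - t/36 + 2467*exp(6*t)/216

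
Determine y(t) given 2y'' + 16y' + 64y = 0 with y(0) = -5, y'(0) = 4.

Divide through by 2: y'' + 8y' + 32y = 0.
Characteristic equation r² + 8r + 32 = 0 has discriminant (8)² - 4·(32) = -64 < 0, so r = -4 ± 4i.
Hence y_h = C1*cos(4*t)*exp(-4*t) + C2*exp(-4*t)*sin(4*t).
Apply the initial conditions: y(0) = C1 = -5 and y'(0) = -4*C1 + 4*C2 = 4. Solving gives C1 = -5, C2 = -4.

y = -5*cos(4*t)*exp(-4*t) - 4*exp(-4*t)*sin(4*t)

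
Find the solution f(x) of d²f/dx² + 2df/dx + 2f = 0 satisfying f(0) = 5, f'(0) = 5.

Characteristic equation r² + 2r + 2 = 0 has discriminant (2)² - 4·(2) = -4 < 0, so r = -1 ± i.
Hence f_h = C1*cos(x)*exp(-x) + C2*exp(-x)*sin(x).
Apply the initial conditions: f(0) = C1 = 5 and f'(0) = C2 - C1 = 5. Solving gives C1 = 5, C2 = 10.

f = 5*cos(x)*exp(-x) + 10*exp(-x)*sin(x)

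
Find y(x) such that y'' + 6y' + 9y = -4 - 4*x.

y = -4/27 - 4*x/9 + C1*exp(-3*x) + C2*x*exp(-3*x)

Characteristic equation r² + 6r + 9 = 0 has discriminant (6)² - 4·(9) = 0, so r = -3 is a repeated root.
Hence y_h = (C1 + C2*x)*exp(-3*x).
For the particular solution try y_p = A0 + A1*x. Substituting and matching coefficients of each power of x gives A0 = -4/27, A1 = -4/9, so y_p = -4/27 - 4*x/9.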